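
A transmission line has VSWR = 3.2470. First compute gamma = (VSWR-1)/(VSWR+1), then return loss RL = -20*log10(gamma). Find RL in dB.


gamma = (3.2470 - 1) / (3.2470 + 1) = 0.5290794
RL = -20 * log10(0.5290794) = 5.530 dB

5.530 dB


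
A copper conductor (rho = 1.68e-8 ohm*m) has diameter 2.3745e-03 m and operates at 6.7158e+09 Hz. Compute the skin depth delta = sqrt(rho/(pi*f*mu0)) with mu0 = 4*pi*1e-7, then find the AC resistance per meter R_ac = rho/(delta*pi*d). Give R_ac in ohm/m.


delta = sqrt(1.68e-8 / (pi * 6.7158e+09 * 4*pi*1e-7)) = 7.960235e-07 m
R_ac = 1.68e-8 / (7.960235e-07 * pi * 2.3745e-03) = 2.829 ohm/m

2.829 ohm/m


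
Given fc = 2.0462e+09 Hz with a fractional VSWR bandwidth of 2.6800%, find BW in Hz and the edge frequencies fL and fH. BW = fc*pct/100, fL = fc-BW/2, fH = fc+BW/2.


BW = 2.0462e+09 * 2.6800/100 = 5.483816e+07 Hz
fL = 2.0462e+09 - 5.483816e+07/2 = 2.019e+09 Hz
fH = 2.0462e+09 + 5.483816e+07/2 = 2.074e+09 Hz

BW=5.484e+07 Hz, fL=2.019e+09 Hz, fH=2.074e+09 Hz


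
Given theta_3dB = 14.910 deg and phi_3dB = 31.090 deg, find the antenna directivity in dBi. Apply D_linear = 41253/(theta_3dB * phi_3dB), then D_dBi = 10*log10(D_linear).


D_linear = 41253 / (14.910 * 31.090) = 88.99327
D_dBi = 10 * log10(88.99327) = 19.49 dBi

19.49 dBi


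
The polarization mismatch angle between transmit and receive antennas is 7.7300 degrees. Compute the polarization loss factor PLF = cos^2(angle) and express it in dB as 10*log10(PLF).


PLF_linear = cos^2(7.7300 deg) = 0.9819084
PLF_dB = 10 * log10(0.9819084) = -0.07929 dB

-0.07929 dB


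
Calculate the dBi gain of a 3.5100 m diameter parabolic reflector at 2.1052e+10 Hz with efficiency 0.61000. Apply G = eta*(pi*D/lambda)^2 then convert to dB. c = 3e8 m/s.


lambda = c / f = 3.0000e+08 / 2.1052e+10 = 0.01425043 m
G_linear = 0.61000 * (pi * 3.5100 / 0.01425043)^2 = 365248.0
G_dBi = 10 * log10(365248.0) = 55.63 dBi

55.63 dBi


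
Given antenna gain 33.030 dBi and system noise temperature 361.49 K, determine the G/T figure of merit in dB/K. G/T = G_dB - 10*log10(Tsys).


G/T = 33.030 - 10*log10(361.49) = 33.030 - 25.58096 = 7.449 dB/K

7.449 dB/K


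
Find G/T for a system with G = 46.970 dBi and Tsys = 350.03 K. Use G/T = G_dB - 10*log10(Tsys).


G/T = 46.970 - 10*log10(350.03) = 46.970 - 25.44105 = 21.53 dB/K

21.53 dB/K


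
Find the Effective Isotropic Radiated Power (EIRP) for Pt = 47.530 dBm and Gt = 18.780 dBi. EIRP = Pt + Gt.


EIRP = Pt + Gt = 47.530 + 18.780 = 66.31 dBm

66.31 dBm


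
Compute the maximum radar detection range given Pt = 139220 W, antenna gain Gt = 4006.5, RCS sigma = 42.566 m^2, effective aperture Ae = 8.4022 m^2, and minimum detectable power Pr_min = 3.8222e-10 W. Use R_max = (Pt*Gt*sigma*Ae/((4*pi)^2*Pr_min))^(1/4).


R^4 = 139220*4006.5*42.566*8.4022 / ((4*pi)^2 * 3.8222e-10) = 3.305137e+18
R_max = 3.305137e+18^0.25 = 42638 m

42638 m


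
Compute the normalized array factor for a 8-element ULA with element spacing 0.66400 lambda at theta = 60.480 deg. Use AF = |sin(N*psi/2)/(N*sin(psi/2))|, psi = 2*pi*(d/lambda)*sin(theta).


psi = 2*pi*0.66400*sin(60.480 deg) = 3.630437 rad
AF = |sin(8*3.630437/2) / (8*sin(3.630437/2))| = 0.1194

0.1194


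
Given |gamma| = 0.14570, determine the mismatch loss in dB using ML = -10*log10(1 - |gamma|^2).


ML = -10 * log10(1 - 0.14570^2) = -10 * log10(0.97877151) = 0.09319 dB

0.09319 dB


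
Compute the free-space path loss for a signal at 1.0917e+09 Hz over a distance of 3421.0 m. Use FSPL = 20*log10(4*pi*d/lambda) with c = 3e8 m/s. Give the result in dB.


lambda = c / f = 3.0000e+08 / 1.0917e+09 = 0.2748008 m
FSPL = 20 * log10(4*pi*3421.0/0.2748008) = 103.9 dB

103.9 dB


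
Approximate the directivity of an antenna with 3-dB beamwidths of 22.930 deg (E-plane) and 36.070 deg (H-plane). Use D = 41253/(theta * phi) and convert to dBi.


D_linear = 41253 / (22.930 * 36.070) = 49.87758
D_dBi = 10 * log10(49.87758) = 16.98 dBi

16.98 dBi


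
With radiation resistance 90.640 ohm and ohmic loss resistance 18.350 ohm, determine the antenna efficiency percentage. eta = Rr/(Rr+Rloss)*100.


eta = 90.640 / (90.640 + 18.350) * 100 = 83.16%

83.16%


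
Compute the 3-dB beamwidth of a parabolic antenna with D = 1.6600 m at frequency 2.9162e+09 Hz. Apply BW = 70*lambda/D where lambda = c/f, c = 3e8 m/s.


lambda = c / f = 3.0000e+08 / 2.9162e+09 = 0.1028736 m
BW = 70 * 0.1028736 / 1.6600 = 4.338 deg

4.338 deg


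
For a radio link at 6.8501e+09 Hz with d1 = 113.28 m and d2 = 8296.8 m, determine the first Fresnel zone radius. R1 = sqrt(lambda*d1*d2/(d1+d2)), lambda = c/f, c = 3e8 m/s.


lambda = c / f = 3.0000e+08 / 6.8501e+09 = 0.04379498 m
R1 = sqrt(0.04379498 * 113.28 * 8296.8 / (113.28 + 8296.8)) = 2.212 m

2.212 m


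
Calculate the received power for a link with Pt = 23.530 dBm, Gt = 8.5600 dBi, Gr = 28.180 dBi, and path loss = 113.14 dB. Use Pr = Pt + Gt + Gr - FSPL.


Pr = 23.530 + 8.5600 + 28.180 - 113.14 = -52.87 dBm

-52.87 dBm


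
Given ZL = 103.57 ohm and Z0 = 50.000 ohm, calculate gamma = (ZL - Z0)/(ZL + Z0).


gamma = (103.57 - 50.000) / (103.57 + 50.000) = 0.3488

0.3488


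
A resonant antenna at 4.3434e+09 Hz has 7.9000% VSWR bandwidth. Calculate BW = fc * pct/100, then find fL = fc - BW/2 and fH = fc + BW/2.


BW = 4.3434e+09 * 7.9000/100 = 3.431286e+08 Hz
fL = 4.3434e+09 - 3.431286e+08/2 = 4.172e+09 Hz
fH = 4.3434e+09 + 3.431286e+08/2 = 4.515e+09 Hz

BW=3.431e+08 Hz, fL=4.172e+09 Hz, fH=4.515e+09 Hz


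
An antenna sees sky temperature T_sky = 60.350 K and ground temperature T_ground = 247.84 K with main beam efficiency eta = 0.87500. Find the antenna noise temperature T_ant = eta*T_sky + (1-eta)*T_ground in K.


T_ant = 0.87500 * 60.350 + (1 - 0.87500) * 247.84 = 83.79 K

83.79 K


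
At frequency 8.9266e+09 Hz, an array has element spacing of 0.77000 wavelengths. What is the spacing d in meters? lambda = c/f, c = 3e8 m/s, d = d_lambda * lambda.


lambda = c / f = 3.0000e+08 / 8.9266e+09 = 0.03360742 m
d = 0.77000 * 0.03360742 = 0.02588 m

0.02588 m


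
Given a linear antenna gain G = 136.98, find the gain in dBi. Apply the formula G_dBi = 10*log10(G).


G_dBi = 10 * log10(136.98) = 21.37 dBi

21.37 dBi


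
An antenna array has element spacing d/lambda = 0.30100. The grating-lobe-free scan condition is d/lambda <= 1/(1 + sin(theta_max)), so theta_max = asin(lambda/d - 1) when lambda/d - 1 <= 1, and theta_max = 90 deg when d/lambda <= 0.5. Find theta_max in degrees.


lambda/d - 1 = 1/0.30100 - 1 = 2.322259 >= 1
d/lambda <= 0.5, so the array can scan to endfire without grating lobes: theta_max = 90 deg

90 deg


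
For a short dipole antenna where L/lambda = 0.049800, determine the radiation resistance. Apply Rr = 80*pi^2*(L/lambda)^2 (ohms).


Rr = 80 * pi^2 * (0.049800)^2 = 80 * 9.869604 * 2.480040e-03 = 1.958 ohm

1.958 ohm


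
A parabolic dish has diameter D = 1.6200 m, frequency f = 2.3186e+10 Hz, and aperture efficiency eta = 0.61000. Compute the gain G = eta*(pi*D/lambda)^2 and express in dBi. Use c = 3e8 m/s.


lambda = c / f = 3.0000e+08 / 2.3186e+10 = 0.01293884 m
G_linear = 0.61000 * (pi * 1.6200 / 0.01293884)^2 = 94377.60
G_dBi = 10 * log10(94377.60) = 49.75 dBi

49.75 dBi


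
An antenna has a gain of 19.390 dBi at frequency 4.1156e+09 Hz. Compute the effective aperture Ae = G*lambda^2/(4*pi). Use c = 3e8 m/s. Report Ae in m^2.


lambda = c / f = 3.0000e+08 / 4.1156e+09 = 0.07289338 m
G_linear = 10^(19.390/10) = 86.89604
Ae = G_linear * lambda^2 / (4*pi) = 86.89604 * 0.07289338^2 / (4*pi) = 0.03674 m^2

0.03674 m^2


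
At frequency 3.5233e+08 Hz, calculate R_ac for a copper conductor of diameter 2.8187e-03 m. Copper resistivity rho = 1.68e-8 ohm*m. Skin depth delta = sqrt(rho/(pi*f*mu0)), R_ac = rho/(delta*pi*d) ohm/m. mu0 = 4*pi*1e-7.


delta = sqrt(1.68e-8 / (pi * 3.5233e+08 * 4*pi*1e-7)) = 3.475361e-06 m
R_ac = 1.68e-8 / (3.475361e-06 * pi * 2.8187e-03) = 0.5459 ohm/m

0.5459 ohm/m


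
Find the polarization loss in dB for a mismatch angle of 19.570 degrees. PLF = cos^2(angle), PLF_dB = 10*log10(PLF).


PLF_linear = cos^2(19.570 deg) = 0.8878030
PLF_dB = 10 * log10(0.8878030) = -0.5168 dB

-0.5168 dB


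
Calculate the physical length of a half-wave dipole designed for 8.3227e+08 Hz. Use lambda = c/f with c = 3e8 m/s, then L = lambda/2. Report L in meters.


lambda = c / f = 3.0000e+08 / 8.3227e+08 = 0.3604599 m
L = lambda / 2 = 0.3604599 / 2 = 0.1802 m

0.1802 m


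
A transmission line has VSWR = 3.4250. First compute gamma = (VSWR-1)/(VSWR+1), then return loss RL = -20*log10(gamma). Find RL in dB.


gamma = (3.4250 - 1) / (3.4250 + 1) = 0.5480226
RL = -20 * log10(0.5480226) = 5.224 dB

5.224 dB


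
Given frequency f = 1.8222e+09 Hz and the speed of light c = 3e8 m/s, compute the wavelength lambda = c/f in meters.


lambda = c / f = 3.0000e+08 / 1.8222e+09 = 0.1646 m

0.1646 m


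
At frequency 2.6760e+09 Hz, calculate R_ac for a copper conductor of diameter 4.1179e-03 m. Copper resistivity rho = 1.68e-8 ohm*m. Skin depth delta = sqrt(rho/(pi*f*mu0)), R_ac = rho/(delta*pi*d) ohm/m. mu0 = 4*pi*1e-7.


delta = sqrt(1.68e-8 / (pi * 2.6760e+09 * 4*pi*1e-7)) = 1.261048e-06 m
R_ac = 1.68e-8 / (1.261048e-06 * pi * 4.1179e-03) = 1.030 ohm/m

1.030 ohm/m


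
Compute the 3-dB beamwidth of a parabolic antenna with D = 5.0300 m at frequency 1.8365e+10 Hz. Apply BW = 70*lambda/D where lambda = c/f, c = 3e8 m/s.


lambda = c / f = 3.0000e+08 / 1.8365e+10 = 0.01633542 m
BW = 70 * 0.01633542 / 5.0300 = 0.2273 deg

0.2273 deg


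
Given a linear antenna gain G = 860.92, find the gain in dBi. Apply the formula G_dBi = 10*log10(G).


G_dBi = 10 * log10(860.92) = 29.35 dBi

29.35 dBi


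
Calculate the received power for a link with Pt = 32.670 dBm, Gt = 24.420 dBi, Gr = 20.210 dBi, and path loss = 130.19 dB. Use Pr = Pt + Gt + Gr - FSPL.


Pr = 32.670 + 24.420 + 20.210 - 130.19 = -52.89 dBm

-52.89 dBm


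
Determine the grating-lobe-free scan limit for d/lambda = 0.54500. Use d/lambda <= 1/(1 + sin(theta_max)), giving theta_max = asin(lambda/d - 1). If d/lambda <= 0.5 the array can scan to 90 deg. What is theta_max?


lambda/d - 1 = 1/0.54500 - 1 = 0.8348624
theta_max = asin(0.8348624) = 56.60 deg

56.60 deg


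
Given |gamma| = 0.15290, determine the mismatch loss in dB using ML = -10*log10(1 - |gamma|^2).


ML = -10 * log10(1 - 0.15290^2) = -10 * log10(0.97662159) = 0.1027 dB

0.1027 dB


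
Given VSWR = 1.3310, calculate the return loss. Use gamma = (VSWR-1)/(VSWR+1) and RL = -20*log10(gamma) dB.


gamma = (1.3310 - 1) / (1.3310 + 1) = 0.1419991
RL = -20 * log10(0.1419991) = 16.95 dB

16.95 dB


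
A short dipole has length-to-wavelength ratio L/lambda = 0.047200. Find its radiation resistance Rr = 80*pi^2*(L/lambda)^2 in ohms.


Rr = 80 * pi^2 * (0.047200)^2 = 80 * 9.869604 * 2.227840e-03 = 1.759 ohm

1.759 ohm


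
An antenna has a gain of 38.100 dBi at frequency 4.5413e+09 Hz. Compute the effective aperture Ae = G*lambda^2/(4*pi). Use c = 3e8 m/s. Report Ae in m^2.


lambda = c / f = 3.0000e+08 / 4.5413e+09 = 0.06606038 m
G_linear = 10^(38.100/10) = 6456.542
Ae = G_linear * lambda^2 / (4*pi) = 6456.542 * 0.06606038^2 / (4*pi) = 2.242 m^2

2.242 m^2


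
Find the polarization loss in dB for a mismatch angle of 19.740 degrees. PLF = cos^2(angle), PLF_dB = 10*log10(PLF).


PLF_linear = cos^2(19.740 deg) = 0.8859233
PLF_dB = 10 * log10(0.8859233) = -0.5260 dB

-0.5260 dB


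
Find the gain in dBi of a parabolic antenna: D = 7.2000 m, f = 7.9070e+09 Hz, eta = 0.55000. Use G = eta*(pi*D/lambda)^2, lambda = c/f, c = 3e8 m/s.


lambda = c / f = 3.0000e+08 / 7.9070e+09 = 0.03794106 m
G_linear = 0.55000 * (pi * 7.2000 / 0.03794106)^2 = 195482.8
G_dBi = 10 * log10(195482.8) = 52.91 dBi

52.91 dBi


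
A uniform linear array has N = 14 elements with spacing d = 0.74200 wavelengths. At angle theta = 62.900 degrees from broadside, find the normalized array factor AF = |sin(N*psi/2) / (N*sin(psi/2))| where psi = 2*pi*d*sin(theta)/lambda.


psi = 2*pi*0.74200*sin(62.900 deg) = 4.150282 rad
AF = |sin(14*4.150282/2) / (14*sin(4.150282/2))| = 0.05724

0.05724


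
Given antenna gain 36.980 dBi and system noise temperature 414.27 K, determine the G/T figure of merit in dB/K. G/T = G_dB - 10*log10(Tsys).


G/T = 36.980 - 10*log10(414.27) = 36.980 - 26.17283 = 10.81 dB/K

10.81 dB/K


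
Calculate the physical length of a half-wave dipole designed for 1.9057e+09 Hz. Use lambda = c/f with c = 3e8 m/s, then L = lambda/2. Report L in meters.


lambda = c / f = 3.0000e+08 / 1.9057e+09 = 0.1574225 m
L = lambda / 2 = 0.1574225 / 2 = 0.07871 m

0.07871 m


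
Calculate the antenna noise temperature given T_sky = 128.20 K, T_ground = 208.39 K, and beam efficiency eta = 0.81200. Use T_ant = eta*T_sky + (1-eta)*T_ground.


T_ant = 0.81200 * 128.20 + (1 - 0.81200) * 208.39 = 143.3 K

143.3 K


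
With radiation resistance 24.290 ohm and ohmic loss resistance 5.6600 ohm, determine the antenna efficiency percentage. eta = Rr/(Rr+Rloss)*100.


eta = 24.290 / (24.290 + 5.6600) * 100 = 81.10%

81.10%


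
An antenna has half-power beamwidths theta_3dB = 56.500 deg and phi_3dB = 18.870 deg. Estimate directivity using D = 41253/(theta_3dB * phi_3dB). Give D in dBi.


D_linear = 41253 / (56.500 * 18.870) = 38.69325
D_dBi = 10 * log10(38.69325) = 15.88 dBi

15.88 dBi


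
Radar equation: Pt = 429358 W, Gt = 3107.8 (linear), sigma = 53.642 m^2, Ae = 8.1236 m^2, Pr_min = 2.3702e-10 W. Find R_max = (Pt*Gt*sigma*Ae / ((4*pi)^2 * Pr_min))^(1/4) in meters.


R^4 = 429358*3107.8*53.642*8.1236 / ((4*pi)^2 * 2.3702e-10) = 1.553536e+19
R_max = 1.553536e+19^0.25 = 62781 m

62781 m


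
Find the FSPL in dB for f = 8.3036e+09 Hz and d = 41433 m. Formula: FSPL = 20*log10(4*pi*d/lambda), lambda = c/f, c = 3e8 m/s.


lambda = c / f = 3.0000e+08 / 8.3036e+09 = 0.03612891 m
FSPL = 20 * log10(4*pi*41433/0.03612891) = 143.2 dB

143.2 dB


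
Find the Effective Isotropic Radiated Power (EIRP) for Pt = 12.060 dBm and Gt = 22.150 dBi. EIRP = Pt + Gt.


EIRP = Pt + Gt = 12.060 + 22.150 = 34.21 dBm

34.21 dBm


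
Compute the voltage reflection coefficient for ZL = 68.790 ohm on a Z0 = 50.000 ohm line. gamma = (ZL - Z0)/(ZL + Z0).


gamma = (68.790 - 50.000) / (68.790 + 50.000) = 0.1582

0.1582


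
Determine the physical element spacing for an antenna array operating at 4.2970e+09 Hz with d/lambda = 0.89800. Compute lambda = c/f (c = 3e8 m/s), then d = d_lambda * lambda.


lambda = c / f = 3.0000e+08 / 4.2970e+09 = 0.06981615 m
d = 0.89800 * 0.06981615 = 0.06269 m

0.06269 m


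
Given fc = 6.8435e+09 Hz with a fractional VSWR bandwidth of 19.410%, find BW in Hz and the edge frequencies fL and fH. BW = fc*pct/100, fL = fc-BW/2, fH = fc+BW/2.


BW = 6.8435e+09 * 19.410/100 = 1.328323e+09 Hz
fL = 6.8435e+09 - 1.328323e+09/2 = 6.179e+09 Hz
fH = 6.8435e+09 + 1.328323e+09/2 = 7.508e+09 Hz

BW=1.328e+09 Hz, fL=6.179e+09 Hz, fH=7.508e+09 Hz


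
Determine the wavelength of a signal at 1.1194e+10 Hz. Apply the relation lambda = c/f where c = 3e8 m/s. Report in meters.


lambda = c / f = 3.0000e+08 / 1.1194e+10 = 0.02680 m

0.02680 m


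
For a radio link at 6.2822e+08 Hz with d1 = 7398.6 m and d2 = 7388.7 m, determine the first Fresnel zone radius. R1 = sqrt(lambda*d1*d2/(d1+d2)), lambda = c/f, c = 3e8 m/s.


lambda = c / f = 3.0000e+08 / 6.2822e+08 = 0.4775397 m
R1 = sqrt(0.4775397 * 7398.6 * 7388.7 / (7398.6 + 7388.7)) = 42.02 m

42.02 m


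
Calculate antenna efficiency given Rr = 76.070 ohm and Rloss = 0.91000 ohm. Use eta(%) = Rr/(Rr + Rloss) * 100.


eta = 76.070 / (76.070 + 0.91000) * 100 = 98.82%

98.82%


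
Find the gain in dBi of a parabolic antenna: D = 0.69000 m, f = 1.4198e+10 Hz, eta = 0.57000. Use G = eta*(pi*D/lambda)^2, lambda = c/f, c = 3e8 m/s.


lambda = c / f = 3.0000e+08 / 1.4198e+10 = 0.02112974 m
G_linear = 0.57000 * (pi * 0.69000 / 0.02112974)^2 = 5999.078
G_dBi = 10 * log10(5999.078) = 37.78 dBi

37.78 dBi


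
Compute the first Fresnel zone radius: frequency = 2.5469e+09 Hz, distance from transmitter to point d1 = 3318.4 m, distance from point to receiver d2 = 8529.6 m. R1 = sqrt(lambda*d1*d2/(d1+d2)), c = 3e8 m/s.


lambda = c / f = 3.0000e+08 / 2.5469e+09 = 0.1177903 m
R1 = sqrt(0.1177903 * 3318.4 * 8529.6 / (3318.4 + 8529.6)) = 16.77 m

16.77 m


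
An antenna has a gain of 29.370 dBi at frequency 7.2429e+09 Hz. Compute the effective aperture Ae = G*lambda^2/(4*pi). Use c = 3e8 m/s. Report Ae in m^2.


lambda = c / f = 3.0000e+08 / 7.2429e+09 = 0.04141987 m
G_linear = 10^(29.370/10) = 864.9679
Ae = G_linear * lambda^2 / (4*pi) = 864.9679 * 0.04141987^2 / (4*pi) = 0.1181 m^2

0.1181 m^2


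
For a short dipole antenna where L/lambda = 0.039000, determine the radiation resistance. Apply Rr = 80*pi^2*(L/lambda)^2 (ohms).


Rr = 80 * pi^2 * (0.039000)^2 = 80 * 9.869604 * 1.521000e-03 = 1.201 ohm

1.201 ohm


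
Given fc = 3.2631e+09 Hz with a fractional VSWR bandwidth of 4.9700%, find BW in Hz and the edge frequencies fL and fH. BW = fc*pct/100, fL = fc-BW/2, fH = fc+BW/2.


BW = 3.2631e+09 * 4.9700/100 = 1.621761e+08 Hz
fL = 3.2631e+09 - 1.621761e+08/2 = 3.182e+09 Hz
fH = 3.2631e+09 + 1.621761e+08/2 = 3.344e+09 Hz

BW=1.622e+08 Hz, fL=3.182e+09 Hz, fH=3.344e+09 Hz


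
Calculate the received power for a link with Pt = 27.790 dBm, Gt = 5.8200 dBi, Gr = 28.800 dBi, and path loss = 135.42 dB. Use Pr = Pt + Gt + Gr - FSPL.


Pr = 27.790 + 5.8200 + 28.800 - 135.42 = -73.01 dBm

-73.01 dBm


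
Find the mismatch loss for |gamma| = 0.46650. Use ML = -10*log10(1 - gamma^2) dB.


ML = -10 * log10(1 - 0.46650^2) = -10 * log10(0.78237775) = 1.066 dB

1.066 dB


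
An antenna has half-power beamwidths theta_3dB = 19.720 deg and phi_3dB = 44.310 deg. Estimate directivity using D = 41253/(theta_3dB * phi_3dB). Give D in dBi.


D_linear = 41253 / (19.720 * 44.310) = 47.21140
D_dBi = 10 * log10(47.21140) = 16.74 dBi

16.74 dBi


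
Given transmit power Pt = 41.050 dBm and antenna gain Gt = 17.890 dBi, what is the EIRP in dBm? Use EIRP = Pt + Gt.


EIRP = Pt + Gt = 41.050 + 17.890 = 58.94 dBm

58.94 dBm


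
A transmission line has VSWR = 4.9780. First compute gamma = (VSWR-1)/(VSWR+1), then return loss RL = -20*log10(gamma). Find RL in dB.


gamma = (4.9780 - 1) / (4.9780 + 1) = 0.6654399
RL = -20 * log10(0.6654399) = 3.538 dB

3.538 dB


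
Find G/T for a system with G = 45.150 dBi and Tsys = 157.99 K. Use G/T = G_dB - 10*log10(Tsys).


G/T = 45.150 - 10*log10(157.99) = 45.150 - 21.98630 = 23.16 dB/K

23.16 dB/K


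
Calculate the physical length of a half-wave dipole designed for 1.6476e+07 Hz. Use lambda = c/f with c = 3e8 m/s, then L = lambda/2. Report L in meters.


lambda = c / f = 3.0000e+08 / 1.6476e+07 = 18.20830 m
L = lambda / 2 = 18.20830 / 2 = 9.104 m

9.104 m


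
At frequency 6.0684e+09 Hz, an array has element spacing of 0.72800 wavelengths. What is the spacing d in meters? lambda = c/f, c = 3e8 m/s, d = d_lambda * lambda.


lambda = c / f = 3.0000e+08 / 6.0684e+09 = 0.04943642 m
d = 0.72800 * 0.04943642 = 0.03599 m

0.03599 m


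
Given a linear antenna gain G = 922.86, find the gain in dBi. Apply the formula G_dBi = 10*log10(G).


G_dBi = 10 * log10(922.86) = 29.65 dBi

29.65 dBi


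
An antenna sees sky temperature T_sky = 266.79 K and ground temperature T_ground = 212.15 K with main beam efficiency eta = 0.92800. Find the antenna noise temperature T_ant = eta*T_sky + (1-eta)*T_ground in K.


T_ant = 0.92800 * 266.79 + (1 - 0.92800) * 212.15 = 262.9 K

262.9 K


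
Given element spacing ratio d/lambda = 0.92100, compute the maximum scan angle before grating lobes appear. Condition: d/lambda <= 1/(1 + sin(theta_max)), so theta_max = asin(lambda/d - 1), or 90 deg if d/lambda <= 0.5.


lambda/d - 1 = 1/0.92100 - 1 = 0.08577633
theta_max = asin(0.08577633) = 4.921 deg

4.921 deg


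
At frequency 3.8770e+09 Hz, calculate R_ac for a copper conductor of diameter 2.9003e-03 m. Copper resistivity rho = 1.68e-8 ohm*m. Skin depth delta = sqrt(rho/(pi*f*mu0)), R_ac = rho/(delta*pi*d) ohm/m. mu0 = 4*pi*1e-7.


delta = sqrt(1.68e-8 / (pi * 3.8770e+09 * 4*pi*1e-7)) = 1.047676e-06 m
R_ac = 1.68e-8 / (1.047676e-06 * pi * 2.9003e-03) = 1.760 ohm/m

1.760 ohm/m


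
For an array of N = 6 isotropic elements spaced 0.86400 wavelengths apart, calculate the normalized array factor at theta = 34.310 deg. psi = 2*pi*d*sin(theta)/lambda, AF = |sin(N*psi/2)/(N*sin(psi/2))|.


psi = 2*pi*0.86400*sin(34.310 deg) = 3.059981 rad
AF = |sin(6*3.059981/2) / (6*sin(3.059981/2))| = 0.04043

0.04043


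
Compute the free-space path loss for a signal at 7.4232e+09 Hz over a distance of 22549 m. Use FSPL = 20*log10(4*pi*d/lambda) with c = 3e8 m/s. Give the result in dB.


lambda = c / f = 3.0000e+08 / 7.4232e+09 = 0.04041384 m
FSPL = 20 * log10(4*pi*22549/0.04041384) = 136.9 dB

136.9 dB


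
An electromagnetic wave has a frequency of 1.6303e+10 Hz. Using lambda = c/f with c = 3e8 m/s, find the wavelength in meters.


lambda = c / f = 3.0000e+08 / 1.6303e+10 = 0.01840 m

0.01840 m


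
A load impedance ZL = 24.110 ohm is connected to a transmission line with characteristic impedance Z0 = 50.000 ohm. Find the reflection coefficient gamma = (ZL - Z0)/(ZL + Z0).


gamma = (24.110 - 50.000) / (24.110 + 50.000) = -0.3493

-0.3493


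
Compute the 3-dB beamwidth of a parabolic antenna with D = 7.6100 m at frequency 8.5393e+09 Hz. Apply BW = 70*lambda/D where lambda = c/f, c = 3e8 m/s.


lambda = c / f = 3.0000e+08 / 8.5393e+09 = 0.03513169 m
BW = 70 * 0.03513169 / 7.6100 = 0.3232 deg

0.3232 deg


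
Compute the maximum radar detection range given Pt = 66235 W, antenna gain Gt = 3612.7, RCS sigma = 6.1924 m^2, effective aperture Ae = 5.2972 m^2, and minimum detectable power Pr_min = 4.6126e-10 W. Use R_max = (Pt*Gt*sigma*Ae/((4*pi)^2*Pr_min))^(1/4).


R^4 = 66235*3612.7*6.1924*5.2972 / ((4*pi)^2 * 4.6126e-10) = 1.077604e+17
R_max = 1.077604e+17^0.25 = 18118 m

18118 m


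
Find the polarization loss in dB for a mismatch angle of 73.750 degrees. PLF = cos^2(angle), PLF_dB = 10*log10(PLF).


PLF_linear = cos^2(73.750 deg) = 0.07830428
PLF_dB = 10 * log10(0.07830428) = -11.06 dB

-11.06 dB


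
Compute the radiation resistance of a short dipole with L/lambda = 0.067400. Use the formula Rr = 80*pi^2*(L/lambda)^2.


Rr = 80 * pi^2 * (0.067400)^2 = 80 * 9.869604 * 4.542760e-03 = 3.587 ohm

3.587 ohm


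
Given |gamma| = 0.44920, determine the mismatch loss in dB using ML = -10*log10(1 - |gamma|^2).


ML = -10 * log10(1 - 0.44920^2) = -10 * log10(0.79821936) = 0.9788 dB

0.9788 dB


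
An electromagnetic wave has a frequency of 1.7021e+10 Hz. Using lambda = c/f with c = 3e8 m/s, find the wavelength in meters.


lambda = c / f = 3.0000e+08 / 1.7021e+10 = 0.01763 m

0.01763 m


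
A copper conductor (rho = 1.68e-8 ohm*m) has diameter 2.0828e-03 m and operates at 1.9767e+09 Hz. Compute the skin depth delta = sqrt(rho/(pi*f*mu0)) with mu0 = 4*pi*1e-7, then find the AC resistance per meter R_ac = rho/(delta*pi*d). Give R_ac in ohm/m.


delta = sqrt(1.68e-8 / (pi * 1.9767e+09 * 4*pi*1e-7)) = 1.467251e-06 m
R_ac = 1.68e-8 / (1.467251e-06 * pi * 2.0828e-03) = 1.750 ohm/m

1.750 ohm/m


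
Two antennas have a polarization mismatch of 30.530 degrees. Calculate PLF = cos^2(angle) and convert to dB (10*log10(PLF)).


PLF_linear = cos^2(30.530 deg) = 0.7419467
PLF_dB = 10 * log10(0.7419467) = -1.296 dB

-1.296 dB


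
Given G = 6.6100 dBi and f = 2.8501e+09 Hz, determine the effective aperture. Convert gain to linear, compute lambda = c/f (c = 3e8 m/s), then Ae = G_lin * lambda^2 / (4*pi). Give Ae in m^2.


lambda = c / f = 3.0000e+08 / 2.8501e+09 = 0.1052595 m
G_linear = 10^(6.6100/10) = 4.581419
Ae = G_linear * lambda^2 / (4*pi) = 4.581419 * 0.1052595^2 / (4*pi) = 4.039e-03 m^2

4.039e-03 m^2


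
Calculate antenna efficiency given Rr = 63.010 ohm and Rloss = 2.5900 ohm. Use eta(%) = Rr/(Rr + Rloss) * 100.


eta = 63.010 / (63.010 + 2.5900) * 100 = 96.05%

96.05%


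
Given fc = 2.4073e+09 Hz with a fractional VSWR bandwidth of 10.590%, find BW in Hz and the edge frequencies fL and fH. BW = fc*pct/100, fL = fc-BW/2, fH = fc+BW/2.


BW = 2.4073e+09 * 10.590/100 = 2.549331e+08 Hz
fL = 2.4073e+09 - 2.549331e+08/2 = 2.280e+09 Hz
fH = 2.4073e+09 + 2.549331e+08/2 = 2.535e+09 Hz

BW=2.549e+08 Hz, fL=2.280e+09 Hz, fH=2.535e+09 Hz


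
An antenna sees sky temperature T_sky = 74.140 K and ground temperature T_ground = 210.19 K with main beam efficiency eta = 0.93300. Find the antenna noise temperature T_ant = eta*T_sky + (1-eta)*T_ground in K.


T_ant = 0.93300 * 74.140 + (1 - 0.93300) * 210.19 = 83.26 K

83.26 K


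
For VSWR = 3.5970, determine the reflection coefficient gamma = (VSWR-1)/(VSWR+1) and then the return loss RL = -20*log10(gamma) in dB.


gamma = (3.5970 - 1) / (3.5970 + 1) = 0.5649337
RL = -20 * log10(0.5649337) = 4.960 dB

4.960 dB


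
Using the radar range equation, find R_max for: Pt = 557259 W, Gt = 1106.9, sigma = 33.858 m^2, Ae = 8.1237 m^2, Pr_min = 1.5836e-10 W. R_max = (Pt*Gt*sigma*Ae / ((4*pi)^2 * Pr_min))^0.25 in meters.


R^4 = 557259*1106.9*33.858*8.1237 / ((4*pi)^2 * 1.5836e-10) = 6.784462e+18
R_max = 6.784462e+18^0.25 = 51036 m

51036 m


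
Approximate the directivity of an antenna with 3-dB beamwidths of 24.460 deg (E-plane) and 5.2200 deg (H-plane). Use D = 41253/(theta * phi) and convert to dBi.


D_linear = 41253 / (24.460 * 5.2200) = 323.0938
D_dBi = 10 * log10(323.0938) = 25.09 dBi

25.09 dBi


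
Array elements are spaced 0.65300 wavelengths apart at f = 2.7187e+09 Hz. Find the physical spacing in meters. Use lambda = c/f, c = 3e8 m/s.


lambda = c / f = 3.0000e+08 / 2.7187e+09 = 0.1103469 m
d = 0.65300 * 0.1103469 = 0.07206 m

0.07206 m


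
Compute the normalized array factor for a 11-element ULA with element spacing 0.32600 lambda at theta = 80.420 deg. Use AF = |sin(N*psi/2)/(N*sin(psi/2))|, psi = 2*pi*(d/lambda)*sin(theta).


psi = 2*pi*0.32600*sin(80.420 deg) = 2.019753 rad
AF = |sin(11*2.019753/2) / (11*sin(2.019753/2))| = 0.1067

0.1067


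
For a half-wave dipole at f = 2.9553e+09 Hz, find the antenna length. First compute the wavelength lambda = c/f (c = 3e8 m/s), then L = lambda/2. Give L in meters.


lambda = c / f = 3.0000e+08 / 2.9553e+09 = 0.1015125 m
L = lambda / 2 = 0.1015125 / 2 = 0.05076 m

0.05076 m


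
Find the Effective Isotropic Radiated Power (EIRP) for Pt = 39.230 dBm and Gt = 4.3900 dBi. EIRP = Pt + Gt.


EIRP = Pt + Gt = 39.230 + 4.3900 = 43.62 dBm

43.62 dBm


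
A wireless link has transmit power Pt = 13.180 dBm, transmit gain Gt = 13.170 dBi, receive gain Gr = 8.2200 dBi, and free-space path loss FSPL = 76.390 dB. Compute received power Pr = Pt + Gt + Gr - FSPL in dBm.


Pr = 13.180 + 13.170 + 8.2200 - 76.390 = -41.82 dBm

-41.82 dBm


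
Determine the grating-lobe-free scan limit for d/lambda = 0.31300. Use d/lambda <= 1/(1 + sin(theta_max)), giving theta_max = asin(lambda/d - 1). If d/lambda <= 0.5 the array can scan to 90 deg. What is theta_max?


lambda/d - 1 = 1/0.31300 - 1 = 2.194888 >= 1
d/lambda <= 0.5, so the array can scan to endfire without grating lobes: theta_max = 90 deg

90 deg


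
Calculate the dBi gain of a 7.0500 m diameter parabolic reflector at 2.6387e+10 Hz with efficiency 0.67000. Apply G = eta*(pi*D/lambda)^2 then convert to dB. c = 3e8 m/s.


lambda = c / f = 3.0000e+08 / 2.6387e+10 = 0.01136923 m
G_linear = 0.67000 * (pi * 7.0500 / 0.01136923)^2 = 2.542674e+06
G_dBi = 10 * log10(2.542674e+06) = 64.05 dBi

64.05 dBi


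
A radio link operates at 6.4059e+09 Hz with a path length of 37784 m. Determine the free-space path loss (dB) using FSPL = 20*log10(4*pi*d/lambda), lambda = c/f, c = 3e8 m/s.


lambda = c / f = 3.0000e+08 / 6.4059e+09 = 0.04683183 m
FSPL = 20 * log10(4*pi*37784/0.04683183) = 140.1 dB

140.1 dB


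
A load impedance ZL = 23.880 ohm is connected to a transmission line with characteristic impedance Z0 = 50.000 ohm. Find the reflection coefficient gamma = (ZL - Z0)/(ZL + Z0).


gamma = (23.880 - 50.000) / (23.880 + 50.000) = -0.3535

-0.3535


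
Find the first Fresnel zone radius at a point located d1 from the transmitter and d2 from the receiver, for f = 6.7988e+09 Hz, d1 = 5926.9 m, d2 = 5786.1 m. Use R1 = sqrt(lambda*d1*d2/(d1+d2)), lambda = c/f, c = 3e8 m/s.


lambda = c / f = 3.0000e+08 / 6.7988e+09 = 0.04412543 m
R1 = sqrt(0.04412543 * 5926.9 * 5786.1 / (5926.9 + 5786.1)) = 11.37 m

11.37 m


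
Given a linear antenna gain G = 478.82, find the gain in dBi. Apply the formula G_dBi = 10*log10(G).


G_dBi = 10 * log10(478.82) = 26.80 dBi

26.80 dBi


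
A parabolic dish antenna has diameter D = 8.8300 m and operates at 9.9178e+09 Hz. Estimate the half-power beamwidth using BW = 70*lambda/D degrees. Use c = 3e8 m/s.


lambda = c / f = 3.0000e+08 / 9.9178e+09 = 0.03024864 m
BW = 70 * 0.03024864 / 8.8300 = 0.2398 deg

0.2398 deg


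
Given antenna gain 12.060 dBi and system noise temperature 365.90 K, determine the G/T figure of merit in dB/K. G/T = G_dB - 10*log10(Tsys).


G/T = 12.060 - 10*log10(365.90) = 12.060 - 25.63362 = -13.57 dB/K

-13.57 dB/K


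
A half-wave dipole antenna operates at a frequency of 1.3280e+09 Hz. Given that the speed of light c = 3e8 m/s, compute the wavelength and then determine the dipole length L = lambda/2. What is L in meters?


lambda = c / f = 3.0000e+08 / 1.3280e+09 = 0.2259036 m
L = lambda / 2 = 0.2259036 / 2 = 0.1130 m

0.1130 m


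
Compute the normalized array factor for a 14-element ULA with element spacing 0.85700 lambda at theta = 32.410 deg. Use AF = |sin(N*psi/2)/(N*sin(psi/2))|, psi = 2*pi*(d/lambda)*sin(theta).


psi = 2*pi*0.85700*sin(32.410 deg) = 2.886055 rad
AF = |sin(14*2.886055/2) / (14*sin(2.886055/2))| = 0.07031

0.07031


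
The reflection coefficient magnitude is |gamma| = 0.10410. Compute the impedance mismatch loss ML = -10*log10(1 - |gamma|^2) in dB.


ML = -10 * log10(1 - 0.10410^2) = -10 * log10(0.98916319) = 0.04732 dB

0.04732 dB


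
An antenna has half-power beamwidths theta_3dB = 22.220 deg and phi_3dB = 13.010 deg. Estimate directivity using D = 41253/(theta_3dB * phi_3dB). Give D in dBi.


D_linear = 41253 / (22.220 * 13.010) = 142.7034
D_dBi = 10 * log10(142.7034) = 21.54 dBi

21.54 dBi


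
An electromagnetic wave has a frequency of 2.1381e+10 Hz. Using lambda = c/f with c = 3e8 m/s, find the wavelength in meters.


lambda = c / f = 3.0000e+08 / 2.1381e+10 = 0.01403 m

0.01403 m


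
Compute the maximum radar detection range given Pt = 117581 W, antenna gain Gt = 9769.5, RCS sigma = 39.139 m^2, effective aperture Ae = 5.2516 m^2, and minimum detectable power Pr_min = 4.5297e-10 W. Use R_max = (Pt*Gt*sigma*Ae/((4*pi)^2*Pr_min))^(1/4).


R^4 = 117581*9769.5*39.139*5.2516 / ((4*pi)^2 * 4.5297e-10) = 3.300819e+18
R_max = 3.300819e+18^0.25 = 42624 m

42624 m


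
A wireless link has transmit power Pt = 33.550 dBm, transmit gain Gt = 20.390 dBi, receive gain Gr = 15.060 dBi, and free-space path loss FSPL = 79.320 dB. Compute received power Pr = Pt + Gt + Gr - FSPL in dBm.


Pr = 33.550 + 20.390 + 15.060 - 79.320 = -10.32 dBm

-10.32 dBm


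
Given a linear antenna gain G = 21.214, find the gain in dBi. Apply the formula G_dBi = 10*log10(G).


G_dBi = 10 * log10(21.214) = 13.27 dBi

13.27 dBi


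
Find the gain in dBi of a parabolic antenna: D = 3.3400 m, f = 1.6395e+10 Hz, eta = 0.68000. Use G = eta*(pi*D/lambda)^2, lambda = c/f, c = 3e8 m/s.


lambda = c / f = 3.0000e+08 / 1.6395e+10 = 0.01829826 m
G_linear = 0.68000 * (pi * 3.3400 / 0.01829826)^2 = 223605.3
G_dBi = 10 * log10(223605.3) = 53.49 dBi

53.49 dBi


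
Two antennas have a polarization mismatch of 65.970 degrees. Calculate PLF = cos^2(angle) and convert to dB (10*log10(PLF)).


PLF_linear = cos^2(65.970 deg) = 0.1658240
PLF_dB = 10 * log10(0.1658240) = -7.804 dB

-7.804 dB


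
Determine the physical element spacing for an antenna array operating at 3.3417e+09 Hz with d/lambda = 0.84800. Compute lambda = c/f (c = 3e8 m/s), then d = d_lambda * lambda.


lambda = c / f = 3.0000e+08 / 3.3417e+09 = 0.08977467 m
d = 0.84800 * 0.08977467 = 0.07613 m

0.07613 m


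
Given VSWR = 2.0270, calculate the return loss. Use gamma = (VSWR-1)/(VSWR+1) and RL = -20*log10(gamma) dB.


gamma = (2.0270 - 1) / (2.0270 + 1) = 0.3392798
RL = -20 * log10(0.3392798) = 9.389 dB

9.389 dB


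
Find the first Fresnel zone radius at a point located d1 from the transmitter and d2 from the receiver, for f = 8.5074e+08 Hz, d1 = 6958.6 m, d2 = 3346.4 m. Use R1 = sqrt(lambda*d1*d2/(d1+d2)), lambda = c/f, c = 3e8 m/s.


lambda = c / f = 3.0000e+08 / 8.5074e+08 = 0.3526342 m
R1 = sqrt(0.3526342 * 6958.6 * 3346.4 / (6958.6 + 3346.4)) = 28.23 m

28.23 m


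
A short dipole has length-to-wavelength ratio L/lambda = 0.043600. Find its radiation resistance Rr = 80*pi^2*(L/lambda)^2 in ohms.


Rr = 80 * pi^2 * (0.043600)^2 = 80 * 9.869604 * 1.900960e-03 = 1.501 ohm

1.501 ohm


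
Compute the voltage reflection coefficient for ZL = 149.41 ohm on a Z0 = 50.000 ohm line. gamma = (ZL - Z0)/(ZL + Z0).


gamma = (149.41 - 50.000) / (149.41 + 50.000) = 0.4985

0.4985


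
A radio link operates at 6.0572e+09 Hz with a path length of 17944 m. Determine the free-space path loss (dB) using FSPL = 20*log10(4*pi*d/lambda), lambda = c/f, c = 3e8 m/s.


lambda = c / f = 3.0000e+08 / 6.0572e+09 = 0.04952783 m
FSPL = 20 * log10(4*pi*17944/0.04952783) = 133.2 dB

133.2 dB


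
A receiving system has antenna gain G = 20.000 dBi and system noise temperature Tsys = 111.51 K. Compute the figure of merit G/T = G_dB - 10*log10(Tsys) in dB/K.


G/T = 20.000 - 10*log10(111.51) = 20.000 - 20.47314 = -0.4731 dB/K

-0.4731 dB/K


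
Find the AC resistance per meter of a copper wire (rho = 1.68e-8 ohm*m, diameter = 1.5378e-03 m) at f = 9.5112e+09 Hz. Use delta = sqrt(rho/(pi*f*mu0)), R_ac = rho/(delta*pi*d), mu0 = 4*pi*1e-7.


delta = sqrt(1.68e-8 / (pi * 9.5112e+09 * 4*pi*1e-7)) = 6.688937e-07 m
R_ac = 1.68e-8 / (6.688937e-07 * pi * 1.5378e-03) = 5.199 ohm/m

5.199 ohm/m


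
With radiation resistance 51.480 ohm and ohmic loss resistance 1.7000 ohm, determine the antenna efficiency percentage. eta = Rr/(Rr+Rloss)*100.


eta = 51.480 / (51.480 + 1.7000) * 100 = 96.80%

96.80%


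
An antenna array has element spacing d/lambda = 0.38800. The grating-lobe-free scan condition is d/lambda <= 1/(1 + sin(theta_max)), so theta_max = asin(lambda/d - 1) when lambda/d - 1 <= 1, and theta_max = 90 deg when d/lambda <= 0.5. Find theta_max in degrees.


lambda/d - 1 = 1/0.38800 - 1 = 1.577320 >= 1
d/lambda <= 0.5, so the array can scan to endfire without grating lobes: theta_max = 90 deg

90 deg


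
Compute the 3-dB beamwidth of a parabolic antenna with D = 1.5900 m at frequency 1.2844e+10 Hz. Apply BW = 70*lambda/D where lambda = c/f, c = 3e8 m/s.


lambda = c / f = 3.0000e+08 / 1.2844e+10 = 0.02335721 m
BW = 70 * 0.02335721 / 1.5900 = 1.028 deg

1.028 deg


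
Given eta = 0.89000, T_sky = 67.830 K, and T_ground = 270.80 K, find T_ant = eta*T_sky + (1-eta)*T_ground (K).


T_ant = 0.89000 * 67.830 + (1 - 0.89000) * 270.80 = 90.16 K

90.16 K


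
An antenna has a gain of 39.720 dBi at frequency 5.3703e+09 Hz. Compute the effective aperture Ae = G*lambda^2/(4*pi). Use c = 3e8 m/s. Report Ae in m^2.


lambda = c / f = 3.0000e+08 / 5.3703e+09 = 0.05586280 m
G_linear = 10^(39.720/10) = 9375.620
Ae = G_linear * lambda^2 / (4*pi) = 9375.620 * 0.05586280^2 / (4*pi) = 2.328 m^2

2.328 m^2


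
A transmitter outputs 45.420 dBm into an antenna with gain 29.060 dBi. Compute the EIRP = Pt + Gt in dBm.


EIRP = Pt + Gt = 45.420 + 29.060 = 74.48 dBm

74.48 dBm


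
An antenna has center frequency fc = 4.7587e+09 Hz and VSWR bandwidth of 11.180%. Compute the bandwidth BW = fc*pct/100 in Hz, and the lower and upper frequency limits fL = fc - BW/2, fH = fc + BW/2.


BW = 4.7587e+09 * 11.180/100 = 5.320227e+08 Hz
fL = 4.7587e+09 - 5.320227e+08/2 = 4.493e+09 Hz
fH = 4.7587e+09 + 5.320227e+08/2 = 5.025e+09 Hz

BW=5.320e+08 Hz, fL=4.493e+09 Hz, fH=5.025e+09 Hz


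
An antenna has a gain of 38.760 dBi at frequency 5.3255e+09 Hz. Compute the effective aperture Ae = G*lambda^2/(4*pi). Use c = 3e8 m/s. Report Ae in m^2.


lambda = c / f = 3.0000e+08 / 5.3255e+09 = 0.05633274 m
G_linear = 10^(38.760/10) = 7516.229
Ae = G_linear * lambda^2 / (4*pi) = 7516.229 * 0.05633274^2 / (4*pi) = 1.898 m^2

1.898 m^2


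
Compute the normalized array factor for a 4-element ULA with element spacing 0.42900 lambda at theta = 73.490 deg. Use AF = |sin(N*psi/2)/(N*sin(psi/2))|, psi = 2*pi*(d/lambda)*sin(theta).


psi = 2*pi*0.42900*sin(73.490 deg) = 2.584352 rad
AF = |sin(4*2.584352/2) / (4*sin(2.584352/2))| = 0.2334

0.2334


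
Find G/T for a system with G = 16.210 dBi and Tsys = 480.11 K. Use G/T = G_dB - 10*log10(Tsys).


G/T = 16.210 - 10*log10(480.11) = 16.210 - 26.81341 = -10.60 dB/K

-10.60 dB/K


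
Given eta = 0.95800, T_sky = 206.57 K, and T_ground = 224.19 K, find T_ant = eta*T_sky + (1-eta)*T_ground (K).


T_ant = 0.95800 * 206.57 + (1 - 0.95800) * 224.19 = 207.3 K

207.3 K


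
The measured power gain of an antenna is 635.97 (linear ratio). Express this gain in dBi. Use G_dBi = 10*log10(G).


G_dBi = 10 * log10(635.97) = 28.03 dBi

28.03 dBi


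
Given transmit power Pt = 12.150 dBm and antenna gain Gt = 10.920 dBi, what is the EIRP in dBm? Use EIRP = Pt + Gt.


EIRP = Pt + Gt = 12.150 + 10.920 = 23.07 dBm

23.07 dBm


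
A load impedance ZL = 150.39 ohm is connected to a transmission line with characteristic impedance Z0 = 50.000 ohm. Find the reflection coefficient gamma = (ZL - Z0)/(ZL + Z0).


gamma = (150.39 - 50.000) / (150.39 + 50.000) = 0.5010

0.5010


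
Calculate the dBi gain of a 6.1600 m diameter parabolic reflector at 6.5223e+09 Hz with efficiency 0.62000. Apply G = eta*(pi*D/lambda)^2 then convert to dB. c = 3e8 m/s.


lambda = c / f = 3.0000e+08 / 6.5223e+09 = 0.04599604 m
G_linear = 0.62000 * (pi * 6.1600 / 0.04599604)^2 = 109751.9
G_dBi = 10 * log10(109751.9) = 50.40 dBi

50.40 dBi


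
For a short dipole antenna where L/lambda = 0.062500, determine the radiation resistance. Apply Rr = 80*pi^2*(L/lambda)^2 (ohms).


Rr = 80 * pi^2 * (0.062500)^2 = 80 * 9.869604 * 3.906250e-03 = 3.084 ohm

3.084 ohm


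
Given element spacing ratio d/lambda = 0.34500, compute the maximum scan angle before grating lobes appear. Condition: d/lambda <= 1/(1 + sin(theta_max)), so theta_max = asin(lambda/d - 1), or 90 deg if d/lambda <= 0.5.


lambda/d - 1 = 1/0.34500 - 1 = 1.898551 >= 1
d/lambda <= 0.5, so the array can scan to endfire without grating lobes: theta_max = 90 deg

90 deg


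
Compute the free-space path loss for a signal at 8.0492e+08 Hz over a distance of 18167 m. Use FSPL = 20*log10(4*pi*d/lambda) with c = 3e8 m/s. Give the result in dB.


lambda = c / f = 3.0000e+08 / 8.0492e+08 = 0.3727078 m
FSPL = 20 * log10(4*pi*18167/0.3727078) = 115.7 dB

115.7 dB


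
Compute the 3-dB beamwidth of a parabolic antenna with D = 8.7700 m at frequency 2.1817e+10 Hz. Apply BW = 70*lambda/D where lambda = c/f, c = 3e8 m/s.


lambda = c / f = 3.0000e+08 / 2.1817e+10 = 0.01375074 m
BW = 70 * 0.01375074 / 8.7700 = 0.1098 deg

0.1098 deg


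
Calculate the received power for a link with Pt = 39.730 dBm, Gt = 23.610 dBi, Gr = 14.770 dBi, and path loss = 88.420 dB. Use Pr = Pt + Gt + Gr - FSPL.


Pr = 39.730 + 23.610 + 14.770 - 88.420 = -10.31 dBm

-10.31 dBm
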